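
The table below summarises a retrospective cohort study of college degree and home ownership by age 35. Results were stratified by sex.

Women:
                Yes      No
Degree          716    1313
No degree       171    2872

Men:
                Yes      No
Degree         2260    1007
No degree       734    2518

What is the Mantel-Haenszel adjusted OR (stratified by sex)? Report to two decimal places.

OR_MH = Σ(aᵢdᵢ/nᵢ) / Σ(bᵢcᵢ/nᵢ), where nᵢ is the stratum total.
Stratum 1 (Women): n = 5072; a·d/n = 716·2872/5072 = 405.4322; b·c/n = 1313·171/5072 = 44.2672
Stratum 2 (Men): n = 6519; a·d/n = 2260·2518/6519 = 872.9376; b·c/n = 1007·734/6519 = 113.3821
OR_MH = (405.4322 + 872.9376) / (44.2672 + 113.3821) = 1278.3697 / 157.6493 = 8.10895

8.11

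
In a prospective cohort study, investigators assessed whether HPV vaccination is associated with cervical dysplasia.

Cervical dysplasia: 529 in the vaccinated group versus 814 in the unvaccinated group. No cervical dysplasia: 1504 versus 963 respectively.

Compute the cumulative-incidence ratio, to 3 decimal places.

From the description: a = 529, b = 1504, c = 814, d = 963.
Risk in exposed = 529/2033 = 0.26021; risk in unexposed = 814/1777 = 0.45808.
RR = 0.26021 / 0.45808 = 0.56804
The risk is 43% lower among the exposed than among the unexposed.

0.568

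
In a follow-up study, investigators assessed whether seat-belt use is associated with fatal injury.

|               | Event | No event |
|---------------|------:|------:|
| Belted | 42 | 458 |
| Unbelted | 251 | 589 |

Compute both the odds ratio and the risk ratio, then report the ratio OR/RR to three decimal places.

0.765

Cells: a = 42, b = 458, c = 251, d = 589.
OR = (42·589)/(458·251) = 24738/114958 = 0.21519
Risk in exposed = 42/500 = 0.08400; risk in unexposed = 251/840 = 0.29881; RR = 0.28112
OR/RR = 0.21519 / 0.28112 = 0.76549
The outcome is not rare, so the OR lies further from 1 than the RR.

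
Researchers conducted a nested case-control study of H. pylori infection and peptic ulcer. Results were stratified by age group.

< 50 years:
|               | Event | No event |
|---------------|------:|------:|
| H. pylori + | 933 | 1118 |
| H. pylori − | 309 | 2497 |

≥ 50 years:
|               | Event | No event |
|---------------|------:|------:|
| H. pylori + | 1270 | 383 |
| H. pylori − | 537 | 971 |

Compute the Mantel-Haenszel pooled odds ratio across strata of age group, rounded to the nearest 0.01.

OR_MH = Σ(aᵢdᵢ/nᵢ) / Σ(bᵢcᵢ/nᵢ), where nᵢ is the stratum total.
Stratum 1 (< 50 years): n = 4857; a·d/n = 933·2497/4857 = 479.6584; b·c/n = 1118·309/4857 = 71.1266
Stratum 2 (≥ 50 years): n = 3161; a·d/n = 1270·971/3161 = 390.1202; b·c/n = 383·537/3161 = 65.0652
OR_MH = (479.6584 + 390.1202) / (71.1266 + 65.0652) = 869.7786 / 136.1918 = 6.38642

6.39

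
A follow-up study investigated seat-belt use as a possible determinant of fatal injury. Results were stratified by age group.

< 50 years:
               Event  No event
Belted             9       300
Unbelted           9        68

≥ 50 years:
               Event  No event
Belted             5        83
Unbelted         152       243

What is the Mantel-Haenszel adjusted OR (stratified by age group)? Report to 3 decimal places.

0.124

OR_MH = Σ(aᵢdᵢ/nᵢ) / Σ(bᵢcᵢ/nᵢ), where nᵢ is the stratum total.
Stratum 1 (< 50 years): n = 386; a·d/n = 9·68/386 = 1.5855; b·c/n = 300·9/386 = 6.9948
Stratum 2 (≥ 50 years): n = 483; a·d/n = 5·243/483 = 2.5155; b·c/n = 83·152/483 = 26.1201
OR_MH = (1.5855 + 2.5155) / (6.9948 + 26.1201) = 4.1010 / 33.1149 = 0.12384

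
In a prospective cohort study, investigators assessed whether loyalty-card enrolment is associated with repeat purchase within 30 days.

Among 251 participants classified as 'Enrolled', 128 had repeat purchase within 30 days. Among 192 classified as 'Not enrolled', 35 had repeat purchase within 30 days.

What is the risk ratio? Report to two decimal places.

2.80

From the description: a = 128, b = 123, c = 35, d = 157.
Risk in exposed = 128/251 = 0.50996; risk in unexposed = 35/192 = 0.18229.
RR = 0.50996 / 0.18229 = 2.79750
The risk among the exposed is 2.80 times that among the unexposed.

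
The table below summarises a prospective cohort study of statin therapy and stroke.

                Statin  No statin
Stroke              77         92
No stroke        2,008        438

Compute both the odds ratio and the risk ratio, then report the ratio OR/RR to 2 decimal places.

0.86

Reading the table with exposure as columns: a = 77 (Statin, case), b = 2008 (Statin, non-case), c = 92 (No statin, case), d = 438.
OR = (77·438)/(2008·92) = 33726/184736 = 0.18256
Risk in exposed = 77/2085 = 0.03693; risk in unexposed = 92/530 = 0.17358; RR = 0.21275
OR/RR = 0.18256 / 0.21275 = 0.85811
The outcome is not rare, so the OR lies further from 1 than the RR.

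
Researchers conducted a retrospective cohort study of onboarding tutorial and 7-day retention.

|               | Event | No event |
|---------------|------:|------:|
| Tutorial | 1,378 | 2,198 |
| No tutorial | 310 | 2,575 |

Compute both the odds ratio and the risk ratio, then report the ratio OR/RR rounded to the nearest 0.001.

Cells: a = 1378, b = 2198, c = 310, d = 2575.
OR = (1378·2575)/(2198·310) = 3548350/681380 = 5.20759
Risk in exposed = 1378/3576 = 0.38535; risk in unexposed = 310/2885 = 0.10745; RR = 3.58621
OR/RR = 5.20759 / 3.58621 = 1.45212
The outcome is not rare, so the OR lies further from 1 than the RR.

1.452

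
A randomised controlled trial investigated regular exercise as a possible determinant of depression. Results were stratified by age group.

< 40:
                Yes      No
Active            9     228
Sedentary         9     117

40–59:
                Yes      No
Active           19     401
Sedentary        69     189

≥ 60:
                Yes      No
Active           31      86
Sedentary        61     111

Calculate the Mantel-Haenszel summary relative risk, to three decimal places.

0.393

RR_MH = Σ(aᵢ·n₀ᵢ/nᵢ) / Σ(cᵢ·n₁ᵢ/nᵢ), with n₁ᵢ = aᵢ+bᵢ (exposed), n₀ᵢ = cᵢ+dᵢ (unexposed), nᵢ = n₁ᵢ+n₀ᵢ.
Stratum 1 (< 40): n₁ = 237, n₀ = 126, n = 363; a·n₀/n = 9·126/363 = 3.1240; c·n₁/n = 9·237/363 = 5.8760
Stratum 2 (40–59): n₁ = 420, n₀ = 258, n = 678; a·n₀/n = 19·258/678 = 7.2301; c·n₁/n = 69·420/678 = 42.7434
Stratum 3 (≥ 60): n₁ = 117, n₀ = 172, n = 289; a·n₀/n = 31·172/289 = 18.4498; c·n₁/n = 61·117/289 = 24.6955
RR_MH = (3.1240 + 7.2301 + 18.4498) / (5.8760 + 42.7434 + 24.6955) = 28.8039 / 73.3149 = 0.39288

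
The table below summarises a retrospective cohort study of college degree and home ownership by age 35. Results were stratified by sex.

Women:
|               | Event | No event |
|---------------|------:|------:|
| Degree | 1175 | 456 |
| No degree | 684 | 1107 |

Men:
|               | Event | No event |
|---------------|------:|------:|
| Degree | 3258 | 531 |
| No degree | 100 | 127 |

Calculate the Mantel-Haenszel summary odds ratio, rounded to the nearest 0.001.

4.629

OR_MH = Σ(aᵢdᵢ/nᵢ) / Σ(bᵢcᵢ/nᵢ), where nᵢ is the stratum total.
Stratum 1 (Women): n = 3422; a·d/n = 1175·1107/3422 = 380.1067; b·c/n = 456·684/3422 = 91.1467
Stratum 2 (Men): n = 4016; a·d/n = 3258·127/4016 = 103.0294; b·c/n = 531·100/4016 = 13.2221
OR_MH = (380.1067 + 103.0294) / (91.1467 + 13.2221) = 483.1360 / 104.3688 = 4.62912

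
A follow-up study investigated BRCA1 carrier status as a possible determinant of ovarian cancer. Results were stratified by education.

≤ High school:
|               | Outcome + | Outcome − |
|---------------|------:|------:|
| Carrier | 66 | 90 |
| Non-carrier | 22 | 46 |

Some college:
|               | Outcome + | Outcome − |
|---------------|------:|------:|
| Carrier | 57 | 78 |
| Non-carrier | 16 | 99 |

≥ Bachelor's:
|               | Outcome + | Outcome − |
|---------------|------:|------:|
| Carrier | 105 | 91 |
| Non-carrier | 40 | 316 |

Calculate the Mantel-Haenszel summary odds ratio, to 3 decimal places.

OR_MH = Σ(aᵢdᵢ/nᵢ) / Σ(bᵢcᵢ/nᵢ), where nᵢ is the stratum total.
Stratum 1 (≤ High school): n = 224; a·d/n = 66·46/224 = 13.5536; b·c/n = 90·22/224 = 8.8393
Stratum 2 (Some college): n = 250; a·d/n = 57·99/250 = 22.5720; b·c/n = 78·16/250 = 4.9920
Stratum 3 (≥ Bachelor's): n = 552; a·d/n = 105·316/552 = 60.1087; b·c/n = 91·40/552 = 6.5942
OR_MH = (13.5536 + 22.5720 + 60.1087) / (8.8393 + 4.9920 + 6.5942) = 96.2343 / 20.4255 = 4.71148

4.711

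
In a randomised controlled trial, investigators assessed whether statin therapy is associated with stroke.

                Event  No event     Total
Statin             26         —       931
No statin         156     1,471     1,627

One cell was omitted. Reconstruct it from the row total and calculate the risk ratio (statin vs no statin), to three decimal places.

0.291

The missing cell is in the exposed row: 931 − 26 = 905.
So a = 26, b = 905, c = 156, d = 1471.
RR = [a/(a+b)] / [c/(c+d)] = (26/931) / (156/1627) = 0.02793/0.09588 = 0.29126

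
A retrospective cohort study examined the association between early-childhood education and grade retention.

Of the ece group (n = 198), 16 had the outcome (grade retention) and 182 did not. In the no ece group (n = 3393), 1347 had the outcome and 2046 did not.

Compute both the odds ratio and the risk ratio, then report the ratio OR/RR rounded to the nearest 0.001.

From the description: a = 16, b = 182, c = 1347, d = 2046.
OR = (16·2046)/(182·1347) = 32736/245154 = 0.13353
Risk in exposed = 16/198 = 0.08081; risk in unexposed = 1347/3393 = 0.39699; RR = 0.20355
OR/RR = 0.13353 / 0.20355 = 0.65602
The outcome is not rare, so the OR lies further from 1 than the RR.

0.656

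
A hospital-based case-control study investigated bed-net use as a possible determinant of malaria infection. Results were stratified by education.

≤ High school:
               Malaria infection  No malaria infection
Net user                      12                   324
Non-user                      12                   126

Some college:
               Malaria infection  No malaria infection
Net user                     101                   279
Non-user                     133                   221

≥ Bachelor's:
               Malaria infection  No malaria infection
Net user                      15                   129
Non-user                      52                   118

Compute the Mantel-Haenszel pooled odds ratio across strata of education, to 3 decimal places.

0.490

OR_MH = Σ(aᵢdᵢ/nᵢ) / Σ(bᵢcᵢ/nᵢ), where nᵢ is the stratum total.
Stratum 1 (≤ High school): n = 474; a·d/n = 12·126/474 = 3.1899; b·c/n = 324·12/474 = 8.2025
Stratum 2 (Some college): n = 734; a·d/n = 101·221/734 = 30.4101; b·c/n = 279·133/734 = 50.5545
Stratum 3 (≥ Bachelor's): n = 314; a·d/n = 15·118/314 = 5.6369; b·c/n = 129·52/314 = 21.3631
OR_MH = (3.1899 + 30.4101 + 5.6369) / (8.2025 + 50.5545 + 21.3631) = 39.2369 / 80.1201 = 0.48973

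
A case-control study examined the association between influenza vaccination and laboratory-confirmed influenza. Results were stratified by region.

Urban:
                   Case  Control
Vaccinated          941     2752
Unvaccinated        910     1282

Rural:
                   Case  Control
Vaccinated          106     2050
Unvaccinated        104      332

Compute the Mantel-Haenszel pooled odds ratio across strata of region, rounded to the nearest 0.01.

OR_MH = Σ(aᵢdᵢ/nᵢ) / Σ(bᵢcᵢ/nᵢ), where nᵢ is the stratum total.
Stratum 1 (Urban): n = 5885; a·d/n = 941·1282/5885 = 204.9893; b·c/n = 2752·910/5885 = 425.5429
Stratum 2 (Rural): n = 2592; a·d/n = 106·332/2592 = 13.5772; b·c/n = 2050·104/2592 = 82.2531
OR_MH = (204.9893 + 13.5772) / (425.5429 + 82.2531) = 218.5665 / 507.7960 = 0.43042

0.43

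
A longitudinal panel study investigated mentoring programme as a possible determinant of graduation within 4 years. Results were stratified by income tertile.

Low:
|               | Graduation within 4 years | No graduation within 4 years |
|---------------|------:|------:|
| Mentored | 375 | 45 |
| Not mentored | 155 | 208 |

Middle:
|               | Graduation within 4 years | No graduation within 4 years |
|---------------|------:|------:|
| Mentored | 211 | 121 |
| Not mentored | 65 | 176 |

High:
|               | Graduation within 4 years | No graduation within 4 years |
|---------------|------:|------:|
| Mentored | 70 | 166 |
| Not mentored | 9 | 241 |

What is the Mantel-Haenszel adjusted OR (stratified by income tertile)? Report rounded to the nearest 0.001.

7.746

OR_MH = Σ(aᵢdᵢ/nᵢ) / Σ(bᵢcᵢ/nᵢ), where nᵢ is the stratum total.
Stratum 1 (Low): n = 783; a·d/n = 375·208/783 = 99.6169; b·c/n = 45·155/783 = 8.9080
Stratum 2 (Middle): n = 573; a·d/n = 211·176/573 = 64.8098; b·c/n = 121·65/573 = 13.7260
Stratum 3 (High): n = 486; a·d/n = 70·241/486 = 34.7119; b·c/n = 166·9/486 = 3.0741
OR_MH = (99.6169 + 64.8098 + 34.7119) / (8.9080 + 13.7260 + 3.0741) = 199.1386 / 25.7081 = 7.74613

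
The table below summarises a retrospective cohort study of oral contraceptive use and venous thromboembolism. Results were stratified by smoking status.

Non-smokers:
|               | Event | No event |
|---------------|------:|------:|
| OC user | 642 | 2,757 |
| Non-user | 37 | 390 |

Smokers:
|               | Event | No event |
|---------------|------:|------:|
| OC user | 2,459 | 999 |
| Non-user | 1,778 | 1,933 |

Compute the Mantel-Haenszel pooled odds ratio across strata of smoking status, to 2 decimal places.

OR_MH = Σ(aᵢdᵢ/nᵢ) / Σ(bᵢcᵢ/nᵢ), where nᵢ is the stratum total.
Stratum 1 (Non-smokers): n = 3826; a·d/n = 642·390/3826 = 65.4417; b·c/n = 2757·37/3826 = 26.6620
Stratum 2 (Smokers): n = 7169; a·d/n = 2459·1933/7169 = 663.0279; b·c/n = 999·1778/7169 = 247.7643
OR_MH = (65.4417 + 663.0279) / (26.6620 + 247.7643) = 728.4696 / 274.4263 = 2.65452

2.65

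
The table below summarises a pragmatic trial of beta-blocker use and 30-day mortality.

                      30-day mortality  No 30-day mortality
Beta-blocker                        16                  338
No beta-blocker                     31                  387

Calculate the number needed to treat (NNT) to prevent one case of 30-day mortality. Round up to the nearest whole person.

Risk in treated group = 16/354 = 0.04520; risk in control = 31/418 = 0.07416.
Absolute risk reduction = 0.07416 − 0.04520 = 0.02896
NNT = 1 / ARR = 1 / 0.02896 = 34.524 → round up → 35

35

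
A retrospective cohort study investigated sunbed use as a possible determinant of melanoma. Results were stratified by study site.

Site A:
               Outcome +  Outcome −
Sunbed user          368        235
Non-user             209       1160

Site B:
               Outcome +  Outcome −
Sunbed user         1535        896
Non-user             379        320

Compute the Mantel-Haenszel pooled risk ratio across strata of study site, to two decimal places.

RR_MH = Σ(aᵢ·n₀ᵢ/nᵢ) / Σ(cᵢ·n₁ᵢ/nᵢ), with n₁ᵢ = aᵢ+bᵢ (exposed), n₀ᵢ = cᵢ+dᵢ (unexposed), nᵢ = n₁ᵢ+n₀ᵢ.
Stratum 1 (Site A): n₁ = 603, n₀ = 1369, n = 1972; a·n₀/n = 368·1369/1972 = 255.4726; c·n₁/n = 209·603/1972 = 63.9082
Stratum 2 (Site B): n₁ = 2431, n₀ = 699, n = 3130; a·n₀/n = 1535·699/3130 = 342.8003; c·n₁/n = 379·2431/3130 = 294.3607
RR_MH = (255.4726 + 342.8003) / (63.9082 + 294.3607) = 598.2729 / 358.2689 = 1.66990

1.67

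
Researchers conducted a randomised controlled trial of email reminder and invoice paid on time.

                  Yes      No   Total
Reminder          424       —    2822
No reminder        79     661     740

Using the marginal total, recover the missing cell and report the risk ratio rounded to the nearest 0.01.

The missing cell is in the exposed row: 2822 − 424 = 2398.
So a = 424, b = 2398, c = 79, d = 661.
RR = [a/(a+b)] / [c/(c+d)] = (424/2822) / (79/740) = 0.15025/0.10676 = 1.40739

1.41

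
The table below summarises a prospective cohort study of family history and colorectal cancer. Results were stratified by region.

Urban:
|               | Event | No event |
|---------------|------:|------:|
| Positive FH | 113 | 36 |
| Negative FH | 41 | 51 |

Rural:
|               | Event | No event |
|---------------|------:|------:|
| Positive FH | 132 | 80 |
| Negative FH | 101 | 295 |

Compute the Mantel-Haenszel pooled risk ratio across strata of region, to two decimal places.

RR_MH = Σ(aᵢ·n₀ᵢ/nᵢ) / Σ(cᵢ·n₁ᵢ/nᵢ), with n₁ᵢ = aᵢ+bᵢ (exposed), n₀ᵢ = cᵢ+dᵢ (unexposed), nᵢ = n₁ᵢ+n₀ᵢ.
Stratum 1 (Urban): n₁ = 149, n₀ = 92, n = 241; a·n₀/n = 113·92/241 = 43.1369; c·n₁/n = 41·149/241 = 25.3485
Stratum 2 (Rural): n₁ = 212, n₀ = 396, n = 608; a·n₀/n = 132·396/608 = 85.9737; c·n₁/n = 101·212/608 = 35.2171
RR_MH = (43.1369 + 85.9737) / (25.3485 + 35.2171) = 129.1106 / 60.5657 = 2.13175

2.13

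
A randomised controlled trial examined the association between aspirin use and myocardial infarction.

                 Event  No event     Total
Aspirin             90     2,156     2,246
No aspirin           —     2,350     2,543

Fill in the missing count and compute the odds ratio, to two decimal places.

The missing cell is in the unexposed row: 2543 − 2350 = 193.
So a = 90, b = 2156, c = 193, d = 2350.
OR = (a·d)/(b·c) = (90 × 2350) / (2156 × 193) = 211500 / 416108 = 0.50828

0.51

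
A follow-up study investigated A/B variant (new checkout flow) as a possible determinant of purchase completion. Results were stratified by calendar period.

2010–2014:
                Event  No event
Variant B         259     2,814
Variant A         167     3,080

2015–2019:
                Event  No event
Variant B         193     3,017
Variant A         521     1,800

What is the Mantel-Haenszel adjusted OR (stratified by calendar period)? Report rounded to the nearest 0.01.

OR_MH = Σ(aᵢdᵢ/nᵢ) / Σ(bᵢcᵢ/nᵢ), where nᵢ is the stratum total.
Stratum 1 (2010–2014): n = 6320; a·d/n = 259·3080/6320 = 126.2215; b·c/n = 2814·167/6320 = 74.3573
Stratum 2 (2015–2019): n = 5531; a·d/n = 193·1800/5531 = 62.8096; b·c/n = 3017·521/5531 = 284.1904
OR_MH = (126.2215 + 62.8096) / (74.3573 + 284.1904) = 189.0311 / 358.5477 = 0.52721

0.53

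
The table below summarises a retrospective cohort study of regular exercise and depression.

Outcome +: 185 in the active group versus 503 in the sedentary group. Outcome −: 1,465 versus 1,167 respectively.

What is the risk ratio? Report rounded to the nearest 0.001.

0.372

From the description: a = 185, b = 1465, c = 503, d = 1167.
Risk in exposed = 185/1650 = 0.11212; risk in unexposed = 503/1670 = 0.30120.
RR = 0.11212 / 0.30120 = 0.37225
The risk is 63% lower among the exposed than among the unexposed.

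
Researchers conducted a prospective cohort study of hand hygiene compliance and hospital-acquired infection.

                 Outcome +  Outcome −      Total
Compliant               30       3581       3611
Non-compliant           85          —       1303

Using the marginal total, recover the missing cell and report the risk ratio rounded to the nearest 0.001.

The missing cell is in the unexposed row: 1303 − 85 = 1218.
So a = 30, b = 3581, c = 85, d = 1218.
RR = [a/(a+b)] / [c/(c+d)] = (30/3611) / (85/1303) = 0.00831/0.06523 = 0.12736

0.127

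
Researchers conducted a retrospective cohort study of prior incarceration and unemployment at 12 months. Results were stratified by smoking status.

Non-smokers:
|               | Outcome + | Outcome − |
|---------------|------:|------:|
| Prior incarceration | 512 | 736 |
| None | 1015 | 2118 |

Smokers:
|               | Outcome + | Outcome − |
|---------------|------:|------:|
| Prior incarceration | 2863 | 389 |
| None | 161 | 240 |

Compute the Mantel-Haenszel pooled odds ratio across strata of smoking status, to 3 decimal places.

OR_MH = Σ(aᵢdᵢ/nᵢ) / Σ(bᵢcᵢ/nᵢ), where nᵢ is the stratum total.
Stratum 1 (Non-smokers): n = 4381; a·d/n = 512·2118/4381 = 247.5270; b·c/n = 736·1015/4381 = 170.5181
Stratum 2 (Smokers): n = 3653; a·d/n = 2863·240/3653 = 188.0975; b·c/n = 389·161/3653 = 17.1445
OR_MH = (247.5270 + 188.0975) / (170.5181 + 17.1445) = 435.6245 / 187.6627 = 2.32132

2.321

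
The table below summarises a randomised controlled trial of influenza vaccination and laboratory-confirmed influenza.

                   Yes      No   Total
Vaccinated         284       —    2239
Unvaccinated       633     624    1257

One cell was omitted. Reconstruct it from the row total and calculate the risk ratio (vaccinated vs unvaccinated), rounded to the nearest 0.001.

The missing cell is in the exposed row: 2239 − 284 = 1955.
So a = 284, b = 1955, c = 633, d = 624.
RR = [a/(a+b)] / [c/(c+d)] = (284/2239) / (633/1257) = 0.12684/0.50358 = 0.25188

0.252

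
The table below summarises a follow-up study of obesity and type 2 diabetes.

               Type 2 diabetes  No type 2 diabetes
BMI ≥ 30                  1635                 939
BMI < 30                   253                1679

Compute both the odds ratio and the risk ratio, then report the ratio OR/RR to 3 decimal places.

Cells: a = 1635, b = 939, c = 253, d = 1679.
OR = (1635·1679)/(939·253) = 2745165/237567 = 11.55533
Risk in exposed = 1635/2574 = 0.63520; risk in unexposed = 253/1932 = 0.13095; RR = 4.85060
OR/RR = 11.55533 / 4.85060 = 2.38225
The outcome is not rare, so the OR lies further from 1 than the RR.

2.382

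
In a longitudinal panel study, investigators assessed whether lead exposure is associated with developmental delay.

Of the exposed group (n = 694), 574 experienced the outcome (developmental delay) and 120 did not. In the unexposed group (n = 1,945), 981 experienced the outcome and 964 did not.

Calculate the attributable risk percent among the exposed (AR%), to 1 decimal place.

39.0

From the description: a = 574, b = 120, c = 981, d = 964.
Risk in exposed = 574/694 = 0.82709; risk in unexposed = 981/1945 = 0.50437.
RR = 0.82709/0.50437 = 1.63985
AR% = (RR − 1)/RR × 100 = (1.63985 − 1)/1.63985 × 100 = 39.0187%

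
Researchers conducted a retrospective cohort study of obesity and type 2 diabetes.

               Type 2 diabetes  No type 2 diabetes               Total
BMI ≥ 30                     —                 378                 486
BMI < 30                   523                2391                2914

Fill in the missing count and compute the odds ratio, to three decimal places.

1.306

The missing cell is in the exposed row: 486 − 378 = 108.
So a = 108, b = 378, c = 523, d = 2391.
OR = (a·d)/(b·c) = (108 × 2391) / (378 × 523) = 258228 / 197694 = 1.30620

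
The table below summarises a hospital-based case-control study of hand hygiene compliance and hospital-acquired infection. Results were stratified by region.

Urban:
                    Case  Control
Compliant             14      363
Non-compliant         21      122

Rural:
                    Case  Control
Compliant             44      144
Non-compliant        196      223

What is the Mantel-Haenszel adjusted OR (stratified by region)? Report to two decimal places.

0.32

OR_MH = Σ(aᵢdᵢ/nᵢ) / Σ(bᵢcᵢ/nᵢ), where nᵢ is the stratum total.
Stratum 1 (Urban): n = 520; a·d/n = 14·122/520 = 3.2846; b·c/n = 363·21/520 = 14.6596
Stratum 2 (Rural): n = 607; a·d/n = 44·223/607 = 16.1647; b·c/n = 144·196/607 = 46.4975
OR_MH = (3.2846 + 16.1647) / (14.6596 + 46.4975) = 19.4494 / 61.1571 = 0.31802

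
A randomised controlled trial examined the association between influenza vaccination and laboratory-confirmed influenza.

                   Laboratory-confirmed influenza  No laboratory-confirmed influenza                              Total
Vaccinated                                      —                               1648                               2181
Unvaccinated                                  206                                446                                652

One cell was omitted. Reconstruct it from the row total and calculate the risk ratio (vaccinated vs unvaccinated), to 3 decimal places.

The missing cell is in the exposed row: 2181 − 1648 = 533.
So a = 533, b = 1648, c = 206, d = 446.
RR = [a/(a+b)] / [c/(c+d)] = (533/2181) / (206/652) = 0.24438/0.31595 = 0.77349

0.773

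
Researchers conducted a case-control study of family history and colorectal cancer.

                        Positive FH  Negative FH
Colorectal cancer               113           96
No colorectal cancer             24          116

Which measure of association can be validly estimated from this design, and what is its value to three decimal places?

Reading the table with exposure as columns: a = 113 (Positive FH, case), b = 24 (Positive FH, non-case), c = 96 (Negative FH, case), d = 116.
This is a case-control study: participants were sampled on outcome status, so risks in the source population cannot be estimated directly — relative risk is not valid here. The odds ratio is the appropriate measure.
OR = (a·d)/(b·c) = (113 × 116) / (24 × 96) = 13108 / 2304 = 5.68924

5.689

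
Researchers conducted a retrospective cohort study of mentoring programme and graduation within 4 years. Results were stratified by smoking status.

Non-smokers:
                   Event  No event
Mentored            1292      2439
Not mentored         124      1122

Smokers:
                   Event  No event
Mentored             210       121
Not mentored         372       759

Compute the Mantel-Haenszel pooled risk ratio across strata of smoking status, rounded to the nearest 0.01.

2.74

RR_MH = Σ(aᵢ·n₀ᵢ/nᵢ) / Σ(cᵢ·n₁ᵢ/nᵢ), with n₁ᵢ = aᵢ+bᵢ (exposed), n₀ᵢ = cᵢ+dᵢ (unexposed), nᵢ = n₁ᵢ+n₀ᵢ.
Stratum 1 (Non-smokers): n₁ = 3731, n₀ = 1246, n = 4977; a·n₀/n = 1292·1246/4977 = 323.4543; c·n₁/n = 124·3731/4977 = 92.9564
Stratum 2 (Smokers): n₁ = 331, n₀ = 1131, n = 1462; a·n₀/n = 210·1131/1462 = 162.4555; c·n₁/n = 372·331/1462 = 84.2216
RR_MH = (323.4543 + 162.4555) / (92.9564 + 84.2216) = 485.9098 / 177.1780 = 2.74250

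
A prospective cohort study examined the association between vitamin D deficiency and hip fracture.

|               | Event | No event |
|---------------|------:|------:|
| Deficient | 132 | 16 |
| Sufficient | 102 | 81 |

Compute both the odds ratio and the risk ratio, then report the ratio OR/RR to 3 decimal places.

Cells: a = 132, b = 16, c = 102, d = 81.
OR = (132·81)/(16·102) = 10692/1632 = 6.55147
Risk in exposed = 132/148 = 0.89189; risk in unexposed = 102/183 = 0.55738; RR = 1.60016
OR/RR = 6.55147 / 1.60016 = 4.09426
The outcome is not rare, so the OR lies further from 1 than the RR.

4.094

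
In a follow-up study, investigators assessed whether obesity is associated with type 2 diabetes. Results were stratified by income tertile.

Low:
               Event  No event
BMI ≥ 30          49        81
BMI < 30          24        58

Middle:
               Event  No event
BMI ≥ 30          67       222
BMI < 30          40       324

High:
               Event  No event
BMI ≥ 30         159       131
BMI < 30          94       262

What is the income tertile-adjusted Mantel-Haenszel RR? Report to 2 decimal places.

1.93

RR_MH = Σ(aᵢ·n₀ᵢ/nᵢ) / Σ(cᵢ·n₁ᵢ/nᵢ), with n₁ᵢ = aᵢ+bᵢ (exposed), n₀ᵢ = cᵢ+dᵢ (unexposed), nᵢ = n₁ᵢ+n₀ᵢ.
Stratum 1 (Low): n₁ = 130, n₀ = 82, n = 212; a·n₀/n = 49·82/212 = 18.9528; c·n₁/n = 24·130/212 = 14.7170
Stratum 2 (Middle): n₁ = 289, n₀ = 364, n = 653; a·n₀/n = 67·364/653 = 37.3476; c·n₁/n = 40·289/653 = 17.7029
Stratum 3 (High): n₁ = 290, n₀ = 356, n = 646; a·n₀/n = 159·356/646 = 87.6223; c·n₁/n = 94·290/646 = 42.1981
RR_MH = (18.9528 + 37.3476 + 87.6223) / (14.7170 + 17.7029 + 42.1981) = 143.9227 / 74.6180 = 1.92879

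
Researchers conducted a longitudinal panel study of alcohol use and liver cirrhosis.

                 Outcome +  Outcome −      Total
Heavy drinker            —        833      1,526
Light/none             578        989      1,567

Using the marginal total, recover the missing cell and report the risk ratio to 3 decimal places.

The missing cell is in the exposed row: 1526 − 833 = 693.
So a = 693, b = 833, c = 578, d = 989.
RR = [a/(a+b)] / [c/(c+d)] = (693/1526) / (578/1567) = 0.45413/0.36886 = 1.23118

1.231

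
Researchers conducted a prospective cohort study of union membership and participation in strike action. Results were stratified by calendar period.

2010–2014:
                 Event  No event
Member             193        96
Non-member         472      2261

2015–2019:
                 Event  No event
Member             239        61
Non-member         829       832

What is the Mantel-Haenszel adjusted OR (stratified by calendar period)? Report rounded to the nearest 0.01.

OR_MH = Σ(aᵢdᵢ/nᵢ) / Σ(bᵢcᵢ/nᵢ), where nᵢ is the stratum total.
Stratum 1 (2010–2014): n = 3022; a·d/n = 193·2261/3022 = 144.3987; b·c/n = 96·472/3022 = 14.9940
Stratum 2 (2015–2019): n = 1961; a·d/n = 239·832/1961 = 101.4013; b·c/n = 61·829/1961 = 25.7874
OR_MH = (144.3987 + 101.4013) / (14.9940 + 25.7874) = 245.8001 / 40.7814 = 6.02726

6.03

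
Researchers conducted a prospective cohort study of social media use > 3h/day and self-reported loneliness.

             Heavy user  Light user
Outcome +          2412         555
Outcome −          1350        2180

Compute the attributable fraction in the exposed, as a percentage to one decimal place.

Reading the table with exposure as columns: a = 2412 (Heavy user, case), b = 1350 (Heavy user, non-case), c = 555 (Light user, case), d = 2180.
Risk in exposed = 2412/3762 = 0.64115; risk in unexposed = 555/2735 = 0.20293.
RR = 0.64115/0.20293 = 3.15953
AR% = (RR − 1)/RR × 100 = (3.15953 − 1)/3.15953 × 100 = 68.3498%

68.3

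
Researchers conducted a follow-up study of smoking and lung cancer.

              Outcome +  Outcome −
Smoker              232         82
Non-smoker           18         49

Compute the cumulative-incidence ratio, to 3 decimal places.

Cells: a = 232, b = 82, c = 18, d = 49.
Risk in exposed = 232/314 = 0.73885; risk in unexposed = 18/67 = 0.26866.
RR = 0.73885 / 0.26866 = 2.75018
The risk among the exposed is 2.75 times that among the unexposed.

2.750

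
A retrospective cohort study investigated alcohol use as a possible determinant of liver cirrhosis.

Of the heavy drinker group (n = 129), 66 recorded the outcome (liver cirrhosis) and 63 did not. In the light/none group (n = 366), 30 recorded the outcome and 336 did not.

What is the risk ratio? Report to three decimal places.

6.242

From the description: a = 66, b = 63, c = 30, d = 336.
Risk in exposed = 66/129 = 0.51163; risk in unexposed = 30/366 = 0.08197.
RR = 0.51163 / 0.08197 = 6.24186
The risk among the exposed is 6.24 times that among the unexposed.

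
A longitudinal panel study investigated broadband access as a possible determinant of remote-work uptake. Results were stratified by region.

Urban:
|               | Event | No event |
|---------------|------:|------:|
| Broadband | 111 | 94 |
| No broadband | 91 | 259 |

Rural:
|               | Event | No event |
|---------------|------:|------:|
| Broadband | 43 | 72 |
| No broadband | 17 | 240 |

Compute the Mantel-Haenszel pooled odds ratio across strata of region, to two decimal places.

4.25

OR_MH = Σ(aᵢdᵢ/nᵢ) / Σ(bᵢcᵢ/nᵢ), where nᵢ is the stratum total.
Stratum 1 (Urban): n = 555; a·d/n = 111·259/555 = 51.8000; b·c/n = 94·91/555 = 15.4126
Stratum 2 (Rural): n = 372; a·d/n = 43·240/372 = 27.7419; b·c/n = 72·17/372 = 3.2903
OR_MH = (51.8000 + 27.7419) / (15.4126 + 3.2903) = 79.5419 / 18.7029 = 4.25291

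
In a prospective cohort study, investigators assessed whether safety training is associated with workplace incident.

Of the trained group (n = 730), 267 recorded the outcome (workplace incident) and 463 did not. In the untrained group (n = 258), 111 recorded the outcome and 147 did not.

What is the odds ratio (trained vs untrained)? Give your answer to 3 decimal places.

From the description: a = 267, b = 463, c = 111, d = 147.
OR = (a·d)/(b·c) = (267 × 147) / (463 × 111) = 39249 / 51393 = 0.76370
Exposure is associated with lower odds of workplace incident (OR = 0.76 < 1).

0.764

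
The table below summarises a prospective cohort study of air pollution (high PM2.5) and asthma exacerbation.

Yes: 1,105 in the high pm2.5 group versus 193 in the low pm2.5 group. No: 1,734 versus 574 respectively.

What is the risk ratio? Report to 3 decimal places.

From the description: a = 1105, b = 1734, c = 193, d = 574.
Risk in exposed = 1105/2839 = 0.38922; risk in unexposed = 193/767 = 0.25163.
RR = 0.38922 / 0.25163 = 1.54680
The risk among the exposed is 1.55 times that among the unexposed.

1.547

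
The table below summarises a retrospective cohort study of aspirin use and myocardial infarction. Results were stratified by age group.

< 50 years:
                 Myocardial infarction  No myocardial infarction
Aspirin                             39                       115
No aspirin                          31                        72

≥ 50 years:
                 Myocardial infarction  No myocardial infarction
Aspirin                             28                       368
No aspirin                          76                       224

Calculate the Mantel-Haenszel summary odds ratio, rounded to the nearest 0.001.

0.369

OR_MH = Σ(aᵢdᵢ/nᵢ) / Σ(bᵢcᵢ/nᵢ), where nᵢ is the stratum total.
Stratum 1 (< 50 years): n = 257; a·d/n = 39·72/257 = 10.9261; b·c/n = 115·31/257 = 13.8716
Stratum 2 (≥ 50 years): n = 696; a·d/n = 28·224/696 = 9.0115; b·c/n = 368·76/696 = 40.1839
OR_MH = (10.9261 + 9.0115) / (13.8716 + 40.1839) = 19.9376 / 54.0555 = 0.36884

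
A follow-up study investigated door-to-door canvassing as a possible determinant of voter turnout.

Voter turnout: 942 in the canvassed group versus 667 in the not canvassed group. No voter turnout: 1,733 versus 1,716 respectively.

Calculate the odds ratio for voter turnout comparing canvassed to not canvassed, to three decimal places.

1.398

From the description: a = 942, b = 1733, c = 667, d = 1716.
OR = (a·d)/(b·c) = (942 × 1716) / (1733 × 667) = 1616472 / 1155911 = 1.39844
The odds of voter turnout are about 1.40 times as high in the canvassed group.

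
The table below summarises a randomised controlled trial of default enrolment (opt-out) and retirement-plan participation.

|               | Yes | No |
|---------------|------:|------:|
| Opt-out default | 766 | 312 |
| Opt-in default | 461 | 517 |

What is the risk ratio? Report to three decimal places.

Cells: a = 766, b = 312, c = 461, d = 517.
Risk in exposed = 766/1078 = 0.71058; risk in unexposed = 461/978 = 0.47137.
RR = 0.71058 / 0.47137 = 1.50747
The risk among the exposed is 1.51 times that among the unexposed.

1.507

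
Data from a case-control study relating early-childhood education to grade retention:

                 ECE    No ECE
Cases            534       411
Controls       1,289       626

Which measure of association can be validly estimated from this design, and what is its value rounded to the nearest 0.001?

0.631

Reading the table with exposure as columns: a = 534 (ECE, case), b = 1289 (ECE, non-case), c = 411 (No ECE, case), d = 626.
This is a case-control study: participants were sampled on outcome status, so risks in the source population cannot be estimated directly — relative risk is not valid here. The odds ratio is the appropriate measure.
OR = (a·d)/(b·c) = (534 × 626) / (1289 × 411) = 334284 / 529779 = 0.63099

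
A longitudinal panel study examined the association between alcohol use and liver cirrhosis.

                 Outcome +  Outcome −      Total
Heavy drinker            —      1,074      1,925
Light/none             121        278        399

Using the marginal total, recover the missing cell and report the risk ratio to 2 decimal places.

1.46

The missing cell is in the exposed row: 1925 − 1074 = 851.
So a = 851, b = 1074, c = 121, d = 278.
RR = [a/(a+b)] / [c/(c+d)] = (851/1925) / (121/399) = 0.44208/0.30326 = 1.45776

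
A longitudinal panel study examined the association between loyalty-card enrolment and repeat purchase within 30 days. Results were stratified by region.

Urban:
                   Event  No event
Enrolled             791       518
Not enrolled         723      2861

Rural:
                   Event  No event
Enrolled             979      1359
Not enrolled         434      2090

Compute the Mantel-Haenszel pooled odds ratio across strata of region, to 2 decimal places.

OR_MH = Σ(aᵢdᵢ/nᵢ) / Σ(bᵢcᵢ/nᵢ), where nᵢ is the stratum total.
Stratum 1 (Urban): n = 4893; a·d/n = 791·2861/4893 = 462.5079; b·c/n = 518·723/4893 = 76.5408
Stratum 2 (Rural): n = 4862; a·d/n = 979·2090/4862 = 420.8371; b·c/n = 1359·434/4862 = 121.3093
OR_MH = (462.5079 + 420.8371) / (76.5408 + 121.3093) = 883.3450 / 197.8501 = 4.46472

4.46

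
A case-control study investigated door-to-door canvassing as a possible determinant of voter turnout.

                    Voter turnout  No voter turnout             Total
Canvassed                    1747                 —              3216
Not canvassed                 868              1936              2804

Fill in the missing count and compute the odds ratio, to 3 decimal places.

2.653

The missing cell is in the exposed row: 3216 − 1747 = 1469.
So a = 1747, b = 1469, c = 868, d = 1936.
OR = (a·d)/(b·c) = (1747 × 1936) / (1469 × 868) = 3382192 / 1275092 = 2.65251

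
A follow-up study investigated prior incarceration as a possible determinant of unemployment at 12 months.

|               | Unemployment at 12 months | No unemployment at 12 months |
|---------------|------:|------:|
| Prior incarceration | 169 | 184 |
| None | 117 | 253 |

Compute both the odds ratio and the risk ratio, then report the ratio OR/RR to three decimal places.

Cells: a = 169, b = 184, c = 117, d = 253.
OR = (169·253)/(184·117) = 42757/21528 = 1.98611
Risk in exposed = 169/353 = 0.47875; risk in unexposed = 117/370 = 0.31622; RR = 1.51401
OR/RR = 1.98611 / 1.51401 = 1.31182
The outcome is not rare, so the OR lies further from 1 than the RR.

1.312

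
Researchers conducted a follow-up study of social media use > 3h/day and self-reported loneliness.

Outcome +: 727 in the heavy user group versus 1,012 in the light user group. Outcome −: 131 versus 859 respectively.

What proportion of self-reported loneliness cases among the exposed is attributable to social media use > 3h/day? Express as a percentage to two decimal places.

36.16

From the description: a = 727, b = 131, c = 1012, d = 859.
Risk in exposed = 727/858 = 0.84732; risk in unexposed = 1012/1871 = 0.54089.
RR = 0.84732/0.54089 = 1.56654
AR% = (RR − 1)/RR × 100 = (1.56654 − 1)/1.56654 × 100 = 36.1649%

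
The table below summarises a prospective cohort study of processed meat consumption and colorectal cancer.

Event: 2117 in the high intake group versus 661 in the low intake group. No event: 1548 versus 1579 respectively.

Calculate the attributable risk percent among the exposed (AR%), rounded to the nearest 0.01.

48.91

From the description: a = 2117, b = 1548, c = 661, d = 1579.
Risk in exposed = 2117/3665 = 0.57763; risk in unexposed = 661/2240 = 0.29509.
RR = 0.57763/0.29509 = 1.95746
AR% = (RR − 1)/RR × 100 = (1.95746 − 1)/1.95746 × 100 = 48.9135%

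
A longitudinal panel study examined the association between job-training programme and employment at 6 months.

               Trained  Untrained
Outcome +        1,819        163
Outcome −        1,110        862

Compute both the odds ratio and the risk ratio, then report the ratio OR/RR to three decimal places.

Reading the table with exposure as columns: a = 1819 (Trained, case), b = 1110 (Trained, non-case), c = 163 (Untrained, case), d = 862.
OR = (1819·862)/(1110·163) = 1567978/180930 = 8.66621
Risk in exposed = 1819/2929 = 0.62103; risk in unexposed = 163/1025 = 0.15902; RR = 3.90526
OR/RR = 8.66621 / 3.90526 = 2.21911
The outcome is not rare, so the OR lies further from 1 than the RR.

2.219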